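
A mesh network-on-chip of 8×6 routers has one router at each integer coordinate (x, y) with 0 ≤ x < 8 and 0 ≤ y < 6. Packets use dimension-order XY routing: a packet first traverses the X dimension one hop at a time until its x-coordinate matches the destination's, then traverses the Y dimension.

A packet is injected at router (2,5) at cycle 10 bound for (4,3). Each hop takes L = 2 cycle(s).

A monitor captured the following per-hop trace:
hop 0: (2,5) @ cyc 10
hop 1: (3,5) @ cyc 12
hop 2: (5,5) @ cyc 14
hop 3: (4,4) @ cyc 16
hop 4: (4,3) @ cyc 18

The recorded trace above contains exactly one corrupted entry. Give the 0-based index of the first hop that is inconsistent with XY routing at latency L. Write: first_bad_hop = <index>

  1: Δx=+1 Δy=+0 Δt=2 [ok]
  2: Δx=+2 Δy=+0 Δt=2 [BAD: non-unit step]

first_bad_hop = 2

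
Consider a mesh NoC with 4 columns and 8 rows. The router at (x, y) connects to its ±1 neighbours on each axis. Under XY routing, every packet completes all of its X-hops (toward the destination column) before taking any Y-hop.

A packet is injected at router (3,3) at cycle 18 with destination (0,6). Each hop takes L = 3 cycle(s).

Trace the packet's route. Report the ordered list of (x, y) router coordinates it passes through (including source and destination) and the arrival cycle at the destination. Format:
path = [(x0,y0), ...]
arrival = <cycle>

path = [(3,3), (2,3), (1,3), (0,3), (0,4), (0,5), (0,6)]
arrival = 36

  0. router=(3,3) cycle=18 (inject)
  1. router=(2,3) cycle=21 dir=W
  2. router=(1,3) cycle=24 dir=W
  3. router=(0,3) cycle=27 dir=W
  4. router=(0,4) cycle=30 dir=N
  5. router=(0,5) cycle=33 dir=N
  6. router=(0,6) cycle=36 dir=N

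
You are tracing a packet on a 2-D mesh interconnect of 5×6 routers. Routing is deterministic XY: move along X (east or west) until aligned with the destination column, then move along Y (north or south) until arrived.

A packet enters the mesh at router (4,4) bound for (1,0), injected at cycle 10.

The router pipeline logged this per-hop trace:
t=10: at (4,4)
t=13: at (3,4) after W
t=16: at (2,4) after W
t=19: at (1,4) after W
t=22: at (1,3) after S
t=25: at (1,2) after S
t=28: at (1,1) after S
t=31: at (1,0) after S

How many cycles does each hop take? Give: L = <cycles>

Δcyc across hop 0→1: 13 − 10 = 3.
That increment is L by definition: L = 3.

L = 3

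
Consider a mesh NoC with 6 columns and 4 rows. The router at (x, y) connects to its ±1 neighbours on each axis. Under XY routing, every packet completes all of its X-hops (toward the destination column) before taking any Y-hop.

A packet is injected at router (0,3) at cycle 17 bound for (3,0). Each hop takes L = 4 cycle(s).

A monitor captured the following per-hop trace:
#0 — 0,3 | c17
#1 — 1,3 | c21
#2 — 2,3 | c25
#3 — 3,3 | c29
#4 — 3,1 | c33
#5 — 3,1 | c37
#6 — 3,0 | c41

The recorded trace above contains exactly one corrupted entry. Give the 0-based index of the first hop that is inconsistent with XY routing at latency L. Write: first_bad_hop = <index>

check 1→ d=(1,0) cyc+4: ok
check 2→ d=(1,0) cyc+4: ok
check 3→ d=(1,0) cyc+4: ok
check 4→ d=(0,-2) cyc+4: BAD: non-unit step

first_bad_hop = 4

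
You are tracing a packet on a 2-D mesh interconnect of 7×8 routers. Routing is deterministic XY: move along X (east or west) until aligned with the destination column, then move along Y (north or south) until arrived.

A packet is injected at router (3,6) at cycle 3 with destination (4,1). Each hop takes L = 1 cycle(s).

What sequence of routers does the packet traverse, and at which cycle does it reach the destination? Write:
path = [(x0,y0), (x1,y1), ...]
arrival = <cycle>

[0] x=3 y=6 t=3
[1] x=4 y=6 t=4 →E
[2] x=4 y=5 t=5 →S
[3] x=4 y=4 t=6 →S
[4] x=4 y=3 t=7 →S
[5] x=4 y=2 t=8 →S
[6] x=4 y=1 t=9 →S

path = [(3,6), (4,6), (4,5), (4,4), (4,3), (4,2), (4,1)]
arrival = 9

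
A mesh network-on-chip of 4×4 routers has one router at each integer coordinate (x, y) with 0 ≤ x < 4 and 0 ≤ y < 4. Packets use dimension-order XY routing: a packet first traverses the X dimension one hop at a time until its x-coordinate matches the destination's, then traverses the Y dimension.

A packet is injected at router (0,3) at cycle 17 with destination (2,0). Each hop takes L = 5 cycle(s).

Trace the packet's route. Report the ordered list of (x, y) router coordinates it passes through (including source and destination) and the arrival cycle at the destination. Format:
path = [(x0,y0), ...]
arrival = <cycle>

[0] x=0 y=3 t=17
[1] x=1 y=3 t=22 →E
[2] x=2 y=3 t=27 →E
[3] x=2 y=2 t=32 →S
[4] x=2 y=1 t=37 →S
[5] x=2 y=0 t=42 →S

path = [(0,3), (1,3), (2,3), (2,2), (2,1), (2,0)]
arrival = 42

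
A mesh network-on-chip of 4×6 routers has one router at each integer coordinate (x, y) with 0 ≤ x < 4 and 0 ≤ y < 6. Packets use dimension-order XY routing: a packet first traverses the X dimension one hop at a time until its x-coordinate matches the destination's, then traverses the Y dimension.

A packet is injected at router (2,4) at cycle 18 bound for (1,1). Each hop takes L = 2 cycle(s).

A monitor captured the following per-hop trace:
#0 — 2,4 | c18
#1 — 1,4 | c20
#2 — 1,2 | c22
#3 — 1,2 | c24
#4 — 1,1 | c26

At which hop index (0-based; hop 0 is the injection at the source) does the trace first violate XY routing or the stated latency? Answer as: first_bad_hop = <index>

hop 1: step (-1,+0), +2 cyc — ok
hop 2: step (+0,-2), +2 cyc — BAD: non-unit step

first_bad_hop = 2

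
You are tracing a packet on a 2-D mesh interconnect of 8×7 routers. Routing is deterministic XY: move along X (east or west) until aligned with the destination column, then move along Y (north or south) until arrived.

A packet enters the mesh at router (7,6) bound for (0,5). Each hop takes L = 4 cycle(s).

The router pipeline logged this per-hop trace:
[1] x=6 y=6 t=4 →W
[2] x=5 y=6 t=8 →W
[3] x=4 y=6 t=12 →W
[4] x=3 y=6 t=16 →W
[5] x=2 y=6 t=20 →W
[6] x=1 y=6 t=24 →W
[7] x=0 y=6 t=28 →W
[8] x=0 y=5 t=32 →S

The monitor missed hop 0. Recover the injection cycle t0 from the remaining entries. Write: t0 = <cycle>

cyc[1] = 4 and cyc[k] = t0 + k·L for every k.
Therefore t0 = 4 − L = 0.

t0 = 0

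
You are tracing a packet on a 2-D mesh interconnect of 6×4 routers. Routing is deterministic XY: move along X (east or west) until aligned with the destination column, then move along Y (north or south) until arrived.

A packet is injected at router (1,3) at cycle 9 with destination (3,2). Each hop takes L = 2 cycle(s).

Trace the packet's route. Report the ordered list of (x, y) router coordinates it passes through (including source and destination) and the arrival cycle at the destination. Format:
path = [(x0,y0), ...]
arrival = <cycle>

  0. router=(1,3) cycle=9 (inject)
  1. router=(2,3) cycle=11 dir=E
  2. router=(3,3) cycle=13 dir=E
  3. router=(3,2) cycle=15 dir=S

path = [(1,3), (2,3), (3,3), (3,2)]
arrival = 15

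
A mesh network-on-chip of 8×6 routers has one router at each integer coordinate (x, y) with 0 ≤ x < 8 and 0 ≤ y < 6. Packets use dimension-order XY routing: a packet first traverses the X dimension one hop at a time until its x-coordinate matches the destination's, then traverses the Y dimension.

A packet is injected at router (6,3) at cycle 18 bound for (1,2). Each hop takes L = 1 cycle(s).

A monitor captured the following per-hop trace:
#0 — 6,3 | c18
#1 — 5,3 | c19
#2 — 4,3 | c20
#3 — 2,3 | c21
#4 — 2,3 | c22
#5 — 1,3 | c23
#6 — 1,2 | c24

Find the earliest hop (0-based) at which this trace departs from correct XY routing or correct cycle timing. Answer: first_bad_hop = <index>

first_bad_hop = 3

  1: Δx=-1 Δy=+0 Δt=1 [ok]
  2: Δx=-1 Δy=+0 Δt=1 [ok]
  3: Δx=-2 Δy=+0 Δt=1 [BAD: non-unit step]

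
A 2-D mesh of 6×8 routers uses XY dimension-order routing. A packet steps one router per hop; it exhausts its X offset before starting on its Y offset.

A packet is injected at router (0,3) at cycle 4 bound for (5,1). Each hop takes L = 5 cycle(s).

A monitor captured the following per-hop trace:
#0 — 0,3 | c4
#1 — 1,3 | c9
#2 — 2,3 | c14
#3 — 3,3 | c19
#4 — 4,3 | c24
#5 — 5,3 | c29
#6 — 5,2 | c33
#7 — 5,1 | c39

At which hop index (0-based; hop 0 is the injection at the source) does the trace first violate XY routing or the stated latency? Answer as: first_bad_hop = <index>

first_bad_hop = 6

[1] (+1,+0) / 5c ⇒ ok
[2] (+1,+0) / 5c ⇒ ok
[3] (+1,+0) / 5c ⇒ ok
[4] (+1,+0) / 5c ⇒ ok
[5] (+1,+0) / 5c ⇒ ok
[6] (+0,-1) / 4c ⇒ BAD: Δcyc=4≠L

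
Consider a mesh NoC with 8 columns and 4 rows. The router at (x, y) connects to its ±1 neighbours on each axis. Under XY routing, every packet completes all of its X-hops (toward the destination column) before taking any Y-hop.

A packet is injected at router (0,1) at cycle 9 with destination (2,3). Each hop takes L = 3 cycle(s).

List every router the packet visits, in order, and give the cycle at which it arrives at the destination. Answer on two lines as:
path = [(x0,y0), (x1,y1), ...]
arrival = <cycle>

path = [(0,1), (1,1), (2,1), (2,2), (2,3)]
arrival = 21

  0. router=(0,1) cycle=9 (inject)
  1. router=(1,1) cycle=12 dir=E
  2. router=(2,1) cycle=15 dir=E
  3. router=(2,2) cycle=18 dir=N
  4. router=(2,3) cycle=21 dir=N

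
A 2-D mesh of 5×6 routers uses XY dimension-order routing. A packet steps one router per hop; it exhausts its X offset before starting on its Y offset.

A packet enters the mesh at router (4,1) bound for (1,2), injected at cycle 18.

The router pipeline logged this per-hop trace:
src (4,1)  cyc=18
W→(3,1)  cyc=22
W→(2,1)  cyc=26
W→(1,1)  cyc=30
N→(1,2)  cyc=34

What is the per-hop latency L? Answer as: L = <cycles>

Between hops 0 and 1 the cycle counter advances 22 − 18 = 4.
Per-hop latency L = Δcyc = 4.

L = 4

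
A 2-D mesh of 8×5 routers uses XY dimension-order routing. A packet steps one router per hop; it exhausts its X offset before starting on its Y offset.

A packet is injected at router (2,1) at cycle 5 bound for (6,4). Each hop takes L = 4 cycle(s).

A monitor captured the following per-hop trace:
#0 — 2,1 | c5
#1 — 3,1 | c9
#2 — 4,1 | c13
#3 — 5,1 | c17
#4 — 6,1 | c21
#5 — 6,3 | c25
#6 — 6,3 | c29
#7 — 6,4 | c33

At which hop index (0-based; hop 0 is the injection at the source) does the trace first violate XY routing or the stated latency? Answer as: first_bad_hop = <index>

  1: Δx=+1 Δy=+0 Δt=4 [ok]
  2: Δx=+1 Δy=+0 Δt=4 [ok]
  3: Δx=+1 Δy=+0 Δt=4 [ok]
  4: Δx=+1 Δy=+0 Δt=4 [ok]
  5: Δx=+0 Δy=+2 Δt=4 [BAD: non-unit step]

first_bad_hop = 5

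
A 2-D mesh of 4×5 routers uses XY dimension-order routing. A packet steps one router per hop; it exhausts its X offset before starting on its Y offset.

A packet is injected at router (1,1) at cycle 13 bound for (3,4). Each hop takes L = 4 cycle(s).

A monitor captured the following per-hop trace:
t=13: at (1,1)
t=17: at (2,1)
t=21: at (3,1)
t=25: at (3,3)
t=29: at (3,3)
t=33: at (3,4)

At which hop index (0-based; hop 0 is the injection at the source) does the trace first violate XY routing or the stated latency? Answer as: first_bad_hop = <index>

[1] (+1,+0) / 4c ⇒ ok
[2] (+1,+0) / 4c ⇒ ok
[3] (+0,+2) / 4c ⇒ BAD: non-unit step

first_bad_hop = 3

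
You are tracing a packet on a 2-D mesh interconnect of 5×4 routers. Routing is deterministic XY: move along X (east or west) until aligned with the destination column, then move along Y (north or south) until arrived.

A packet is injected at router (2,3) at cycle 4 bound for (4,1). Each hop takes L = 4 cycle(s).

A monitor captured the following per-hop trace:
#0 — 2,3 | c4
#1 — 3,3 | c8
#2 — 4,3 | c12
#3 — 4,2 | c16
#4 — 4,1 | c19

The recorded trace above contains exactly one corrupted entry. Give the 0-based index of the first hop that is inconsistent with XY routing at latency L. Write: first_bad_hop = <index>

check 1→ d=(1,0) cyc+4: ok
check 2→ d=(1,0) cyc+4: ok
check 3→ d=(0,-1) cyc+4: ok
check 4→ d=(0,-1) cyc+3: BAD: Δcyc=3≠L

first_bad_hop = 4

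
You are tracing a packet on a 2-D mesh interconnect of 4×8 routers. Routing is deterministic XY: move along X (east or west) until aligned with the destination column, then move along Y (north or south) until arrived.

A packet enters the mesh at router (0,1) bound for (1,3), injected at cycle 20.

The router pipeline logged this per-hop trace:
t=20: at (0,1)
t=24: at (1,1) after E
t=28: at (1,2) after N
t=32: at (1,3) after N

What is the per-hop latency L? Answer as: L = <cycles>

L = 4

Δcyc across hop 0→1: 24 − 20 = 4.
That increment is L by definition: L = 4.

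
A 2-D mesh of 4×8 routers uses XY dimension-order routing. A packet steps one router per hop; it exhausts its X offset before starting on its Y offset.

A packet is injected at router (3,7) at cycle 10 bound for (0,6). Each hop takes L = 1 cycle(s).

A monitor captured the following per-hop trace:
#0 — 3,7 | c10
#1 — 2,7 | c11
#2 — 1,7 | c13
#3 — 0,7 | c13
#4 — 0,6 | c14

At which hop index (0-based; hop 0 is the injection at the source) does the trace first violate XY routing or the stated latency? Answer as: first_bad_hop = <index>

[1] (-1,+0) / 1c ⇒ ok
[2] (-1,+0) / 2c ⇒ BAD: Δcyc=2≠L

first_bad_hop = 2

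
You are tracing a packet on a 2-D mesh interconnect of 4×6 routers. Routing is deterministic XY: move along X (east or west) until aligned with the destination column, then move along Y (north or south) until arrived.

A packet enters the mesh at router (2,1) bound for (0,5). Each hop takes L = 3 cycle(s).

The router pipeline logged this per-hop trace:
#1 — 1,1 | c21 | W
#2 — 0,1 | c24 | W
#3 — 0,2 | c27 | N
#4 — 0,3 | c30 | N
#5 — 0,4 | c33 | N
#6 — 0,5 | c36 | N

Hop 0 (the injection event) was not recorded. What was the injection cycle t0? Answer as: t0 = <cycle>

t0 = 18

The first recorded entry is hop 1 at cycle 21.
t0 = cyc[1] − L = 21 − 3 = 18.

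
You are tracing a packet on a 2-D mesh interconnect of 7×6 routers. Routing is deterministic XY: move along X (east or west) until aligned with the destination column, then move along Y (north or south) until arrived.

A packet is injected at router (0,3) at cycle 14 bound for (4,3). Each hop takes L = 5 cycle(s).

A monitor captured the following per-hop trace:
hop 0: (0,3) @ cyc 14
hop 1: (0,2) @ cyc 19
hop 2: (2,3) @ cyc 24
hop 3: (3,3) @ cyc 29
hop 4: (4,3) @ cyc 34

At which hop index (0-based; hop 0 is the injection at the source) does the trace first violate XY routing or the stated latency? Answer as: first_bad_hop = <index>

  1: Δx=+0 Δy=-1 Δt=5 [BAD: Y-move but x=0≠4]

first_bad_hop = 1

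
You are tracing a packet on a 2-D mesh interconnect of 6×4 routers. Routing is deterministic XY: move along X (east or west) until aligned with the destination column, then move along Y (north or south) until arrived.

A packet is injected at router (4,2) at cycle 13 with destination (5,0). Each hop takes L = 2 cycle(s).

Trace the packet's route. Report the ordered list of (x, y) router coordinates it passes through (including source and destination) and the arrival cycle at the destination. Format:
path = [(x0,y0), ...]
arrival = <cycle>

path = [(4,2), (5,2), (5,1), (5,0)]
arrival = 19

#0 — 4,2 | c13
#1 — 5,2 | c15 | E
#2 — 5,1 | c17 | S
#3 — 5,0 | c19 | S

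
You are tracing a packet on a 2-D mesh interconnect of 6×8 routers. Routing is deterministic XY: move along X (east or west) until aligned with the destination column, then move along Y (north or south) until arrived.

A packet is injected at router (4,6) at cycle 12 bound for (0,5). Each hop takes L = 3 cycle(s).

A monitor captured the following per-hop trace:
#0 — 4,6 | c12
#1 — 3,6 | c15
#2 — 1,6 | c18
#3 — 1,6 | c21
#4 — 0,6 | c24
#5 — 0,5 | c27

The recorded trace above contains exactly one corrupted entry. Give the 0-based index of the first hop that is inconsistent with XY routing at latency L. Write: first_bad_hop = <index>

hop 1: step (-1,+0), +3 cyc — ok
hop 2: step (-2,+0), +3 cyc — BAD: non-unit step

first_bad_hop = 2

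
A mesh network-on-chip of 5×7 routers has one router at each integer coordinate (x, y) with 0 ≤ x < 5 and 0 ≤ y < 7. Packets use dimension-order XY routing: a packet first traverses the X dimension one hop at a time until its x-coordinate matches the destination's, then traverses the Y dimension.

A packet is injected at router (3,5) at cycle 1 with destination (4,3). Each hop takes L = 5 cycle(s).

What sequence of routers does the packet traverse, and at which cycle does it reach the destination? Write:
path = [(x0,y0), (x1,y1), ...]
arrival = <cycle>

path = [(3,5), (4,5), (4,4), (4,3)]
arrival = 16

t=1: at (3,5)
t=6: at (4,5) after E
t=11: at (4,4) after S
t=16: at (4,3) after S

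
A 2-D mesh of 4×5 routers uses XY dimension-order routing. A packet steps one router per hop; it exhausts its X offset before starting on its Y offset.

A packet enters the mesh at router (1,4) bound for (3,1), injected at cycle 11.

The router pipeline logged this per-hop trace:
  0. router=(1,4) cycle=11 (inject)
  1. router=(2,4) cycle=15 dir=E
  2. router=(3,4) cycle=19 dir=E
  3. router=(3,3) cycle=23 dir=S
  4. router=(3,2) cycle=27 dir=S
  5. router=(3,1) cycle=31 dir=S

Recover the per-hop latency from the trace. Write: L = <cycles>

L = 4

cyc[1] − cyc[0] = 15 − 11 = 4.
That increment is L by definition: L = 4.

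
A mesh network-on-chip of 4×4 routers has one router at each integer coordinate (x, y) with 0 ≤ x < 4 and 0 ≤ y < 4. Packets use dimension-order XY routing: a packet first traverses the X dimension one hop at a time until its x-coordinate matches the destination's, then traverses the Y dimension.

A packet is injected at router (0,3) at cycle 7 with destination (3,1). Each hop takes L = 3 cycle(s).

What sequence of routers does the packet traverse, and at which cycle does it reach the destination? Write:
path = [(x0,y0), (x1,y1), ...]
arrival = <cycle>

[0] x=0 y=3 t=7
[1] x=1 y=3 t=10 →E
[2] x=2 y=3 t=13 →E
[3] x=3 y=3 t=16 →E
[4] x=3 y=2 t=19 →S
[5] x=3 y=1 t=22 →S

path = [(0,3), (1,3), (2,3), (3,3), (3,2), (3,1)]
arrival = 22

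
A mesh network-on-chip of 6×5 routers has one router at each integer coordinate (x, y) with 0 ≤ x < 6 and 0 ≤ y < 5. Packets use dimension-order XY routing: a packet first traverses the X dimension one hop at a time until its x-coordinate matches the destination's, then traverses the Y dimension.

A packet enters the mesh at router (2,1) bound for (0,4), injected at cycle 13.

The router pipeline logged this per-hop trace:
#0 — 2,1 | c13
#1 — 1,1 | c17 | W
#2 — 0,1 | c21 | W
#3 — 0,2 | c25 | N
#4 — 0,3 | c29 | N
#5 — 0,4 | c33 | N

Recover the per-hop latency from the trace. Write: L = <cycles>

cyc[1] − cyc[0] = 17 − 13 = 4.
Per-hop latency L = Δcyc = 4.

L = 4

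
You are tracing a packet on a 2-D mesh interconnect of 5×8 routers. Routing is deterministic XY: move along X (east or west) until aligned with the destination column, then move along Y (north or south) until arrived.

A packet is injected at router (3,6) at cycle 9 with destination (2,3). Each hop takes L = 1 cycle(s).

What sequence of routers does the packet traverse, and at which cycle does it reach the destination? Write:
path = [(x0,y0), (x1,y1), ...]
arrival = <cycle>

  0. router=(3,6) cycle=9 (inject)
  1. router=(2,6) cycle=10 dir=W
  2. router=(2,5) cycle=11 dir=S
  3. router=(2,4) cycle=12 dir=S
  4. router=(2,3) cycle=13 dir=S

path = [(3,6), (2,6), (2,5), (2,4), (2,3)]
arrival = 13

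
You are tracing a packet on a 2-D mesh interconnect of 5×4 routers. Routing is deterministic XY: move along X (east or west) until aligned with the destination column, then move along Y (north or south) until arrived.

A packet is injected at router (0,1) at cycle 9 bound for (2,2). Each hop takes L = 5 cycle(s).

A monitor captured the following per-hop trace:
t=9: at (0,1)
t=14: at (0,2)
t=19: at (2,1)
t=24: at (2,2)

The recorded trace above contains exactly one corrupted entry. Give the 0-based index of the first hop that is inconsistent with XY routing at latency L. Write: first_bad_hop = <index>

  1: Δx=+0 Δy=+1 Δt=5 [BAD: Y-move but x=0≠2]

first_bad_hop = 1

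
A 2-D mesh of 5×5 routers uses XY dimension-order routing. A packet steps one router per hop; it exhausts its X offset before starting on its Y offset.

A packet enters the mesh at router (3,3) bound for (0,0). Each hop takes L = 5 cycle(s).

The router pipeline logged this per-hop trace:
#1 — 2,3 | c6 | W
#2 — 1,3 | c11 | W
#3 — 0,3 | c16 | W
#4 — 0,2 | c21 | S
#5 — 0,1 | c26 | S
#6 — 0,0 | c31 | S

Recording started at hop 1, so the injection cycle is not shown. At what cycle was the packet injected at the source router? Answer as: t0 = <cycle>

Hop 1 reached at cycle 6; hop k is at t0 + k·L.
t0 = cyc[1] − L = 6 − 5 = 1.

t0 = 1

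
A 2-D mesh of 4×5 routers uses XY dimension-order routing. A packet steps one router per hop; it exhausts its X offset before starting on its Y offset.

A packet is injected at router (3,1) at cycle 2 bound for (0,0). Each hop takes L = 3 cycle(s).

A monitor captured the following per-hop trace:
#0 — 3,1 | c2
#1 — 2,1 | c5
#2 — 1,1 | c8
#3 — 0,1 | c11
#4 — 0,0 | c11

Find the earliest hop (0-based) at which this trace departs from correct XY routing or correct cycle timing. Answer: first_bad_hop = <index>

first_bad_hop = 4

check 1→ d=(-1,0) cyc+3: ok
check 2→ d=(-1,0) cyc+3: ok
check 3→ d=(-1,0) cyc+3: ok
check 4→ d=(0,-1) cyc+0: BAD: Δcyc=0≠L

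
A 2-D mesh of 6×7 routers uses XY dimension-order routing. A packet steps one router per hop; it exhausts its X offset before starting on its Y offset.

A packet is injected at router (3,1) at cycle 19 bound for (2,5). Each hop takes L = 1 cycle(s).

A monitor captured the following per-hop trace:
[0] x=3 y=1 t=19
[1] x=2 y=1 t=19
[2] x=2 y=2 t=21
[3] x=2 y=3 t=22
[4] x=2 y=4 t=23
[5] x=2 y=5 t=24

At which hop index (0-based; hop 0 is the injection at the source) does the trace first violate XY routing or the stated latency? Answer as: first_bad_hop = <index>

first_bad_hop = 1

check 1→ d=(-1,0) cyc+0: BAD: Δcyc=0≠L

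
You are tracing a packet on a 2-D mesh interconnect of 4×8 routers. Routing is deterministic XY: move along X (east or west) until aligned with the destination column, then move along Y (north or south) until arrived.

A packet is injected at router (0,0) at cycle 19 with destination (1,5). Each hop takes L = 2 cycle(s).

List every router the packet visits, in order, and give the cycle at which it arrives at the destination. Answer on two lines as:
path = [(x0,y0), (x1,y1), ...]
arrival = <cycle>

path = [(0,0), (1,0), (1,1), (1,2), (1,3), (1,4), (1,5)]
arrival = 31

t=19: at (0,0)
t=21: at (1,0) after E
t=23: at (1,1) after N
t=25: at (1,2) after N
t=27: at (1,3) after N
t=29: at (1,4) after N
t=31: at (1,5) after N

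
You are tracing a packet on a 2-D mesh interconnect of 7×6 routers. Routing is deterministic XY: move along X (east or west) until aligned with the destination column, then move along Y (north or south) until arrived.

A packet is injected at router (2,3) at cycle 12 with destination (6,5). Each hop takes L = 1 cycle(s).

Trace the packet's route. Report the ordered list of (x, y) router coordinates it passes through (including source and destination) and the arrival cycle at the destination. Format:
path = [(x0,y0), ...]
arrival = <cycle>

t=12: at (2,3)
t=13: at (3,3) after E
t=14: at (4,3) after E
t=15: at (5,3) after E
t=16: at (6,3) after E
t=17: at (6,4) after N
t=18: at (6,5) after N

path = [(2,3), (3,3), (4,3), (5,3), (6,3), (6,4), (6,5)]
arrival = 18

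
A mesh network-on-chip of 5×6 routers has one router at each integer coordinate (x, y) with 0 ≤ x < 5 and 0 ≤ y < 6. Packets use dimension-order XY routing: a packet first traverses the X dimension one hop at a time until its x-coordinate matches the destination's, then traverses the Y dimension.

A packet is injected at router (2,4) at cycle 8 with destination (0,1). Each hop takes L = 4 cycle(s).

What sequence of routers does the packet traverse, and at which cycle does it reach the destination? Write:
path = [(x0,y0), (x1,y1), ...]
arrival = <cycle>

path = [(2,4), (1,4), (0,4), (0,3), (0,2), (0,1)]
arrival = 28

[0] x=2 y=4 t=8
[1] x=1 y=4 t=12 →W
[2] x=0 y=4 t=16 →W
[3] x=0 y=3 t=20 →S
[4] x=0 y=2 t=24 →S
[5] x=0 y=1 t=28 →S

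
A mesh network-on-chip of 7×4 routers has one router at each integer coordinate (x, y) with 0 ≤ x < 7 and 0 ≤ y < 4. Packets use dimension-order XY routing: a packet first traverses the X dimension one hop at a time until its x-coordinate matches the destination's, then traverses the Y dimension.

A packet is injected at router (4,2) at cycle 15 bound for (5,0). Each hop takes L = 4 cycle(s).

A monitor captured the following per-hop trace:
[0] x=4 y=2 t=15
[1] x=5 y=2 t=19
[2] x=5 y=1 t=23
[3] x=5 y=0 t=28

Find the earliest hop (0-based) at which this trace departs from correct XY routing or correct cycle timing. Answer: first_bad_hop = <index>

[1] (+1,+0) / 4c ⇒ ok
[2] (+0,-1) / 4c ⇒ ok
[3] (+0,-1) / 5c ⇒ BAD: Δcyc=5≠L

first_bad_hop = 3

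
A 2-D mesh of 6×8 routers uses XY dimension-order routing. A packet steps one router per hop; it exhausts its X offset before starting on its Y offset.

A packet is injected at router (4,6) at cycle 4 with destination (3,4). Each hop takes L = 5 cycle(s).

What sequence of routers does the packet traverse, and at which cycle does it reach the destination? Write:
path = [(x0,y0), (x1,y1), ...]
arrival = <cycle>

t=4: at (4,6)
t=9: at (3,6) after W
t=14: at (3,5) after S
t=19: at (3,4) after S

path = [(4,6), (3,6), (3,5), (3,4)]
arrival = 19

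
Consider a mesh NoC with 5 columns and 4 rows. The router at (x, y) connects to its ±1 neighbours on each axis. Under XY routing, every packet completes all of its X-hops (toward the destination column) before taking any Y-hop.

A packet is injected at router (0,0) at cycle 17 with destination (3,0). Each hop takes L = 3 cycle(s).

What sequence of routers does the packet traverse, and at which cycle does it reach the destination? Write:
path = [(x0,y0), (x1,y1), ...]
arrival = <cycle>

hop 0: (0,0) @ cyc 17
hop 1: (1,0) @ cyc 20  [E]
hop 2: (2,0) @ cyc 23  [E]
hop 3: (3,0) @ cyc 26  [E]

path = [(0,0), (1,0), (2,0), (3,0)]
arrival = 26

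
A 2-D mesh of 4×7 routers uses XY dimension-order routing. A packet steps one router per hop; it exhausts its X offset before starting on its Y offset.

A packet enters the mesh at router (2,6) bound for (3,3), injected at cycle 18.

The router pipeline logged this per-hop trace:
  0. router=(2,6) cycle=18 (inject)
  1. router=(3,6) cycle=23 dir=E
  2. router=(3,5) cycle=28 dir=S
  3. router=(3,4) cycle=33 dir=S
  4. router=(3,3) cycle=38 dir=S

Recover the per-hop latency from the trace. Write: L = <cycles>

L = 5

From hop 0 (18) to hop 1 (23): +5 cycles.
One hop costs L cycles, so L = 5.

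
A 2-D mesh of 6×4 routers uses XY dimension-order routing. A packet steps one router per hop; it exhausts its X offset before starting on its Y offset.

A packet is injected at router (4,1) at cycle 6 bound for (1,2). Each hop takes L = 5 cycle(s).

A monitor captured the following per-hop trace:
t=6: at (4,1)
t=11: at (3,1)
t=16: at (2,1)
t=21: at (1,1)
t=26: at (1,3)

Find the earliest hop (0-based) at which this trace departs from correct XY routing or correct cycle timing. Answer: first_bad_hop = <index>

[1] (-1,+0) / 5c ⇒ ok
[2] (-1,+0) / 5c ⇒ ok
[3] (-1,+0) / 5c ⇒ ok
[4] (+0,+2) / 5c ⇒ BAD: non-unit step

first_bad_hop = 4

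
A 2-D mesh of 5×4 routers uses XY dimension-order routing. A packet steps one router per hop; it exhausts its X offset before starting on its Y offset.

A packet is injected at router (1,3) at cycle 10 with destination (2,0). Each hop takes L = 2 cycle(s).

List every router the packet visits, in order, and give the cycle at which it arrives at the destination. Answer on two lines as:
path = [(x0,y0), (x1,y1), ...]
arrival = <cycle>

path = [(1,3), (2,3), (2,2), (2,1), (2,0)]
arrival = 18

hop 0: (1,3) @ cyc 10
hop 1: (2,3) @ cyc 12  [E]
hop 2: (2,2) @ cyc 14  [S]
hop 3: (2,1) @ cyc 16  [S]
hop 4: (2,0) @ cyc 18  [S]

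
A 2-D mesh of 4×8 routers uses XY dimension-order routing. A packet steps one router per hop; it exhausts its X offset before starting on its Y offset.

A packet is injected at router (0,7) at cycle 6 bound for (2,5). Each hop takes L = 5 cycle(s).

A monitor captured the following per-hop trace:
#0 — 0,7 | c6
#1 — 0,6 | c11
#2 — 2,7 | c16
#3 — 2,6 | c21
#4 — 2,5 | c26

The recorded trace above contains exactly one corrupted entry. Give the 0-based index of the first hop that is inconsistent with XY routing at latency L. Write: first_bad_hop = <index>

first_bad_hop = 1

hop 1: step (+0,-1), +5 cyc — BAD: Y-move but x=0≠2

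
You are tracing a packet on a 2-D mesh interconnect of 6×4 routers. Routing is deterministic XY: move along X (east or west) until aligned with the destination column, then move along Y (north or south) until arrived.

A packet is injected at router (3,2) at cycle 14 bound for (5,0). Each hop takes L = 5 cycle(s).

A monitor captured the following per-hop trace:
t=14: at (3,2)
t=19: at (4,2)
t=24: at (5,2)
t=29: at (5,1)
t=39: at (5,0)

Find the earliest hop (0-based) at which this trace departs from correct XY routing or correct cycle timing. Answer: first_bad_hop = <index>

  1: Δx=+1 Δy=+0 Δt=5 [ok]
  2: Δx=+1 Δy=+0 Δt=5 [ok]
  3: Δx=+0 Δy=-1 Δt=5 [ok]
  4: Δx=+0 Δy=-1 Δt=10 [BAD: Δcyc=10≠L]

first_bad_hop = 4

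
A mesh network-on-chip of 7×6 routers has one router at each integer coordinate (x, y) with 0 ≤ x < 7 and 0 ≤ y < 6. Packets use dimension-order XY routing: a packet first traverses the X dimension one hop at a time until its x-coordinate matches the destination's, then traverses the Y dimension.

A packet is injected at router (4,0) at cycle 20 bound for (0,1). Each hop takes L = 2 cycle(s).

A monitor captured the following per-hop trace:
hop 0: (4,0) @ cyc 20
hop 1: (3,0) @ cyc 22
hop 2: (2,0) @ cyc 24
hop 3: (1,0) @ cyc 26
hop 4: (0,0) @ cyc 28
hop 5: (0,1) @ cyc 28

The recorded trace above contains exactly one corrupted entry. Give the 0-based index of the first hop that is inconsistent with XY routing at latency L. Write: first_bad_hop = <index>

first_bad_hop = 5

  1: Δx=-1 Δy=+0 Δt=2 [ok]
  2: Δx=-1 Δy=+0 Δt=2 [ok]
  3: Δx=-1 Δy=+0 Δt=2 [ok]
  4: Δx=-1 Δy=+0 Δt=2 [ok]
  5: Δx=+0 Δy=+1 Δt=0 [BAD: Δcyc=0≠L]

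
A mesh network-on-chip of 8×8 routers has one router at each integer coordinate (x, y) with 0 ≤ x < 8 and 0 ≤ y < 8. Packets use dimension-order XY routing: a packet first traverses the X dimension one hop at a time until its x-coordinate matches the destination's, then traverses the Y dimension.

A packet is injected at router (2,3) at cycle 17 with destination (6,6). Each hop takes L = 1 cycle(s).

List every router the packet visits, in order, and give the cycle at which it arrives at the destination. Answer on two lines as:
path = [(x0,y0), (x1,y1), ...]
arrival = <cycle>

path = [(2,3), (3,3), (4,3), (5,3), (6,3), (6,4), (6,5), (6,6)]
arrival = 24

#0 — 2,3 | c17
#1 — 3,3 | c18 | E
#2 — 4,3 | c19 | E
#3 — 5,3 | c20 | E
#4 — 6,3 | c21 | E
#5 — 6,4 | c22 | N
#6 — 6,5 | c23 | N
#7 — 6,6 | c24 | N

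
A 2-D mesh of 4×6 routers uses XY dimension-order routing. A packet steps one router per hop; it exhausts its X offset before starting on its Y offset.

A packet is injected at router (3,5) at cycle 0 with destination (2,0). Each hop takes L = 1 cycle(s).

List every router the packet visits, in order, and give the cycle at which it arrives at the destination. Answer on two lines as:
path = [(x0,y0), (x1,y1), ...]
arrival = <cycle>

hop 0: (3,5) @ cyc 0
hop 1: (2,5) @ cyc 1  [W]
hop 2: (2,4) @ cyc 2  [S]
hop 3: (2,3) @ cyc 3  [S]
hop 4: (2,2) @ cyc 4  [S]
hop 5: (2,1) @ cyc 5  [S]
hop 6: (2,0) @ cyc 6  [S]

path = [(3,5), (2,5), (2,4), (2,3), (2,2), (2,1), (2,0)]
arrival = 6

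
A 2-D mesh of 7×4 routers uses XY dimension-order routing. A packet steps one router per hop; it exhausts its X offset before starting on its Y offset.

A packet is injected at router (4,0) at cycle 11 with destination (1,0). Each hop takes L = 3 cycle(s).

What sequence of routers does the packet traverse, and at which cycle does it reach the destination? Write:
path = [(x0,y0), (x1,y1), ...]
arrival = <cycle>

src (4,0)  cyc=11
W→(3,0)  cyc=14
W→(2,0)  cyc=17
W→(1,0)  cyc=20

path = [(4,0), (3,0), (2,0), (1,0)]
arrival = 20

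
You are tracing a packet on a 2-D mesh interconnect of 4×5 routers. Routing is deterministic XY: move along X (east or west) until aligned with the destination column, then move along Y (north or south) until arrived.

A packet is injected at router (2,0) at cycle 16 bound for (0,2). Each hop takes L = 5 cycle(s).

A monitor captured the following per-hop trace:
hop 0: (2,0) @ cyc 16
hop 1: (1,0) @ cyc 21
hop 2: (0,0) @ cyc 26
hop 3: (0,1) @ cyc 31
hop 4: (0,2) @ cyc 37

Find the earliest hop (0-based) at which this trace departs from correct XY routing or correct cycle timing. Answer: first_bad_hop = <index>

first_bad_hop = 4

check 1→ d=(-1,0) cyc+5: ok
check 2→ d=(-1,0) cyc+5: ok
check 3→ d=(0,1) cyc+5: ok
check 4→ d=(0,1) cyc+6: BAD: Δcyc=6≠L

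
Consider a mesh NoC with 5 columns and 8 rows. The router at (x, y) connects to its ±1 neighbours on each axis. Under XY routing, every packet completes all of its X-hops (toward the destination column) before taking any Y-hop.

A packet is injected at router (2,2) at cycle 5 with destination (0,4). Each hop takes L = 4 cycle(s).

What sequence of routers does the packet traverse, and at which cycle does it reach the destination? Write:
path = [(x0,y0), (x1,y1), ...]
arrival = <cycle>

src (2,2)  cyc=5
W→(1,2)  cyc=9
W→(0,2)  cyc=13
N→(0,3)  cyc=17
N→(0,4)  cyc=21

path = [(2,2), (1,2), (0,2), (0,3), (0,4)]
arrival = 21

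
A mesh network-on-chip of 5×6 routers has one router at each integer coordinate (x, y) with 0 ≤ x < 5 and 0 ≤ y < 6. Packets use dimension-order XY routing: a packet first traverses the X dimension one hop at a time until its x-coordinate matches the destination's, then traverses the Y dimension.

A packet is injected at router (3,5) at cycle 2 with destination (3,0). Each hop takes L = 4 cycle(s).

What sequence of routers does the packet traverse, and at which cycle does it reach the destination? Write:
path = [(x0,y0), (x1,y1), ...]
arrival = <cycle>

path = [(3,5), (3,4), (3,3), (3,2), (3,1), (3,0)]
arrival = 22

t=2: at (3,5)
t=6: at (3,4) after S
t=10: at (3,3) after S
t=14: at (3,2) after S
t=18: at (3,1) after S
t=22: at (3,0) after S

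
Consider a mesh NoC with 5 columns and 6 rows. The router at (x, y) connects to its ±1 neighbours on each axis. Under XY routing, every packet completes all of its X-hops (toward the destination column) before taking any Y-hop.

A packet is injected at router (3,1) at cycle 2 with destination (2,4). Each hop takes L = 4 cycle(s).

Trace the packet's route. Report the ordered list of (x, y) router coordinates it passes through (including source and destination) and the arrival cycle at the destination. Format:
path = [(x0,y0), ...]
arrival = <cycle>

path = [(3,1), (2,1), (2,2), (2,3), (2,4)]
arrival = 18

  0. router=(3,1) cycle=2 (inject)
  1. router=(2,1) cycle=6 dir=W
  2. router=(2,2) cycle=10 dir=N
  3. router=(2,3) cycle=14 dir=N
  4. router=(2,4) cycle=18 dir=N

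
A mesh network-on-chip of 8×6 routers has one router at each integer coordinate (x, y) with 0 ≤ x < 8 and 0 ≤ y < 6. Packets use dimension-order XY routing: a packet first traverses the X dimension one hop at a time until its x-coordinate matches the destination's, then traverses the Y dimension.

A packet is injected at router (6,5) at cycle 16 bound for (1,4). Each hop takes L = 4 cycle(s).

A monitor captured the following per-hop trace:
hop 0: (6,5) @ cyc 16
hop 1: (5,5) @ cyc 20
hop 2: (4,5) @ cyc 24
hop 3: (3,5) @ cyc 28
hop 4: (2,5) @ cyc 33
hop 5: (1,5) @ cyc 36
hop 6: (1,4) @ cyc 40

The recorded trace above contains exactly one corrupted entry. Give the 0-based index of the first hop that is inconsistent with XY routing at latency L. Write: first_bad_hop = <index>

check 1→ d=(-1,0) cyc+4: ok
check 2→ d=(-1,0) cyc+4: ok
check 3→ d=(-1,0) cyc+4: ok
check 4→ d=(-1,0) cyc+5: BAD: Δcyc=5≠L

first_bad_hop = 4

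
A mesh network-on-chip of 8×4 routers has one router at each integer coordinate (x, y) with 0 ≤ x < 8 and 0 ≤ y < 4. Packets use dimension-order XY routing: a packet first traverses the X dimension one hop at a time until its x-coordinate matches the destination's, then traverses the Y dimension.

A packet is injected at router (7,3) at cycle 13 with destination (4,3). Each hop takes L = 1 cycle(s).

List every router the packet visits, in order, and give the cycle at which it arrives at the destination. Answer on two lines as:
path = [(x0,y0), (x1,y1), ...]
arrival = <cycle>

path = [(7,3), (6,3), (5,3), (4,3)]
arrival = 16

t=13: at (7,3)
t=14: at (6,3) after W
t=15: at (5,3) after W
t=16: at (4,3) after W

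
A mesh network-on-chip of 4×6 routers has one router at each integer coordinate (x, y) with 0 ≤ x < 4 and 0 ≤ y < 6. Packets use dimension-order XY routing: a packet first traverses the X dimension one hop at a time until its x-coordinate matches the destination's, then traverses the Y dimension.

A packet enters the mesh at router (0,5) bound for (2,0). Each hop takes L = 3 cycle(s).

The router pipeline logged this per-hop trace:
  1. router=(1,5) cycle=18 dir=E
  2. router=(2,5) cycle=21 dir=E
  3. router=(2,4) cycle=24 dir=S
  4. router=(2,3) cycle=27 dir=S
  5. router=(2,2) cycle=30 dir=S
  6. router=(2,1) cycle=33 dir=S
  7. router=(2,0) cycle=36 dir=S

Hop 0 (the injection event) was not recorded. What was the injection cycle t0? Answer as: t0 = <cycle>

At hop 1 the cycle is 18; in general cyc_k = t0 + kL.
t0 = cyc[1] − L = 18 − 3 = 15.

t0 = 15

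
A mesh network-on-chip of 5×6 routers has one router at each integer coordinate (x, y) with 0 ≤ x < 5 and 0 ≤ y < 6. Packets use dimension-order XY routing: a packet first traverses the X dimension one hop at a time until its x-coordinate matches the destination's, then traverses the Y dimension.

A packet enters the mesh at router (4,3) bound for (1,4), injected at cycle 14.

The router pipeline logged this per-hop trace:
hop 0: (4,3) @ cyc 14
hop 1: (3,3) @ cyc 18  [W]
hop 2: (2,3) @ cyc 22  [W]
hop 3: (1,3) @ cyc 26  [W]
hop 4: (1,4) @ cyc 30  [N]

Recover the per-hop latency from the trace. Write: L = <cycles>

Δcyc across hop 0→1: 18 − 14 = 4.
One hop costs L cycles, so L = 4.

L = 4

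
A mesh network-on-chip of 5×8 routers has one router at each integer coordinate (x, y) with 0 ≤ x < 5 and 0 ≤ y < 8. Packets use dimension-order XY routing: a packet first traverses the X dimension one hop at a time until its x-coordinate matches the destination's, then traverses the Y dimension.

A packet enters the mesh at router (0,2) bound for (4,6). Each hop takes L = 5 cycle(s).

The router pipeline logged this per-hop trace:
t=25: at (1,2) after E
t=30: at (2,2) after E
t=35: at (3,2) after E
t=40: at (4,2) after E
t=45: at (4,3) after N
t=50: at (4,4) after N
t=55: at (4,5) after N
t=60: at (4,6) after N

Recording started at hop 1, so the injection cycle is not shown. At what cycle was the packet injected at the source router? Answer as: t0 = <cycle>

cyc[1] = 25 and cyc[k] = t0 + k·L for every k.
So t0 = 25 − 1·5 = 20.

t0 = 20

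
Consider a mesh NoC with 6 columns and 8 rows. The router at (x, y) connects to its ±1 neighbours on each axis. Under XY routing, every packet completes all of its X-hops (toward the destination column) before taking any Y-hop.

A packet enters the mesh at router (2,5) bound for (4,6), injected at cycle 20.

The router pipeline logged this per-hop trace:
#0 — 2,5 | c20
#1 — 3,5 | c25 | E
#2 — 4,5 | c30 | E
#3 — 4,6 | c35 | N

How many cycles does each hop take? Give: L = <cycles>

L = 5

From hop 0 (20) to hop 1 (25): +5 cycles.
One hop costs L cycles, so L = 5.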